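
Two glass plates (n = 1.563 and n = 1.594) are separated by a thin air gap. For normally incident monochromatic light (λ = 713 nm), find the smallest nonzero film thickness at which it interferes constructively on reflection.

At the upper boundary (n = 1.563 to n = 1.0) the reflected ray undergoes no phase shift.
Bottom surface (1.0 → 1.594): reflection off a higher-index medium gives a half-wave phase shift.
Exactly one π shift → a net half-wave offset.
With one net inversion, constructive interference in reflection requires 2 n t = (m + ½) λ.
Minimum at m = 0: t = λ / (4 n) = 713 / (4 × 1.0) = 178 nm.

178 nm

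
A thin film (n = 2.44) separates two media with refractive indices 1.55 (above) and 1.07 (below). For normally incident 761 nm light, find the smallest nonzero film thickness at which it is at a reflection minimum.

156 nm

Ray reflecting at the top interface goes from n = 1.55 toward n = 2.44: a half-wave phase shift.
Ray reflecting at the bottom interface goes from n = 2.44 toward n = 1.07: no phase shift.
Exactly one π shift → a net half-wave offset.
With one net inversion, destructive interference in reflection requires 2 n t = m λ.
Minimum nonzero at m = 1: t = λ / (2 n) = 761 / (2 × 2.44) = 156 nm.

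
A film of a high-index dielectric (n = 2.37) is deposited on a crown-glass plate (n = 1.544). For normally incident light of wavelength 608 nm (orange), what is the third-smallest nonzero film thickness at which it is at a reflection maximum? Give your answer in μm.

0.321 μm

Ray reflecting at the top interface goes from n = 1.0 toward n = 2.37: a half-wave phase shift.
At the lower boundary (n = 2.37 to n = 1.544) the reflected ray undergoes no phase shift.
Net: one phase inversion between the two reflected rays.
For bright reflection here: 2 n t = (m + ½) λ.
The third-smallest nonzero thickness corresponds to m = 2: t = (m + ½) λ / (2 n) = 2.50 × 608 / (2 × 2.37) = 321 nm.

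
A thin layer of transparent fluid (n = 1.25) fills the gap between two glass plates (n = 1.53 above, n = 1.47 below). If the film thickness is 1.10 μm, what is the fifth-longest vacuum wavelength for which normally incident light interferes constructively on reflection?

611 nm

Top surface (1.53 → 1.25): reflection off a lower-index medium gives no phase shift.
Bottom surface (1.25 → 1.47): reflection off a higher-index medium gives a half-wave phase shift.
Exactly one π shift → a net half-wave offset.
With one net inversion, constructive interference in reflection requires 2 n t = (m + ½) λ.
λ = 2 n t / (m + ½). The fifth-longest wavelength is m = 4: λ = 2 × 1.25 × 1100 / 4.50 = 611 nm.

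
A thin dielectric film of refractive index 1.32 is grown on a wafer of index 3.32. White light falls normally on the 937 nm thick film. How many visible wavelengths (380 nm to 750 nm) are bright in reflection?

At the upper boundary (n = 1.0 to n = 1.32) the reflected ray undergoes a half-wave phase shift.
At the lower boundary (n = 1.32 to n = 3.32) the reflected ray undergoes a half-wave phase shift.
The two reflections carry the same phase change, so no net offset.
With no net inversion, constructive interference in reflection requires 2 n t = m λ.
λ = 2 n t / m = 2474 / m nm.
m=3: 825 nm (IR); m=4: 618 nm (visible); m=5: 495 nm (visible); m=6: 412 nm (visible); m=7: 353 nm (UV).

3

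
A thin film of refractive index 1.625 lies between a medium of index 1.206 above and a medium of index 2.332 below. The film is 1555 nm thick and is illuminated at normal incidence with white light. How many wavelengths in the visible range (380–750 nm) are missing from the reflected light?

Top surface (1.206 → 1.625): reflection off a higher-index medium gives a half-wave phase shift.
Bottom surface (1.625 → 2.332): reflection off a higher-index medium gives a half-wave phase shift.
Zero or two π shifts → no net half-wave offset.
So the condition for destructive reflection is 2 n t = (m + ½) λ.
λ = 2 n t / (m + ½) = 5054 / (m + ½) nm.
m=6: 778 nm (IR); m=7: 674 nm (visible); m=8: 595 nm (visible); m=9: 532 nm (visible); m=10: 481 nm (visible); m=11: 439 nm (visible); m=12: 404 nm (visible); m=13: 374 nm (UV).

6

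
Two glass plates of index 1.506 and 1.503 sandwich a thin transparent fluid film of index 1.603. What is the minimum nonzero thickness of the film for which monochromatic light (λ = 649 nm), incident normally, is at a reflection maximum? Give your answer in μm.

Top surface (1.506 → 1.603): reflection off a higher-index medium gives a half-wave phase shift.
Ray reflecting at the bottom interface goes from n = 1.603 toward n = 1.503: no phase shift.
Net: one phase inversion between the two reflected rays.
So the condition for constructive reflection is 2 n t = (m + ½) λ.
Minimum at m = 0: t = λ / (4 n) = 649 / (4 × 1.603) = 101 nm.

0.101 μm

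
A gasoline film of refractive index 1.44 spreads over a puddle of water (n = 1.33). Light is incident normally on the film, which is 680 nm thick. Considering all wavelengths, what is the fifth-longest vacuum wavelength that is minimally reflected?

Top surface (1.0 → 1.44): reflection off a higher-index medium gives a half-wave phase shift.
Ray reflecting at the bottom interface goes from n = 1.44 toward n = 1.33: no phase shift.
Exactly one π shift → a net half-wave offset.
For weak reflection here: 2 n t = m λ.
λ = 2 n t / m. The fifth-longest wavelength is m = 5: λ = 2 × 1.44 × 680 / 5.00 = 392 nm.

392 nm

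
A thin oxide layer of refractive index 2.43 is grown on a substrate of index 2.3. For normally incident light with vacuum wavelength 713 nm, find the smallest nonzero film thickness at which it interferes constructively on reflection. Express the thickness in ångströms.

734 Å

At the upper boundary (n = 1.0 to n = 2.43) the reflected ray undergoes a half-wave phase shift.
Bottom surface (2.43 → 2.3): reflection off a lower-index medium gives no phase shift.
The two reflections differ by half a wavelength.
So the condition for constructive reflection is 2 n t = (m + ½) λ.
Minimum at m = 0: t = λ / (4 n) = 713 / (4 × 2.43) = 73.4 nm.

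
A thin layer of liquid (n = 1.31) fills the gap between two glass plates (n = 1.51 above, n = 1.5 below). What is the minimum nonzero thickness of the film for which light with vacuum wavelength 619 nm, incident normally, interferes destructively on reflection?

Ray reflecting at the top interface goes from n = 1.51 toward n = 1.31: no phase shift.
Bottom surface (1.31 → 1.5): reflection off a higher-index medium gives a half-wave phase shift.
Net: one phase inversion between the two reflected rays.
With one net inversion, destructive interference in reflection requires 2 n t = m λ.
Minimum nonzero at m = 1: t = λ / (2 n) = 619 / (2 × 1.31) = 236 nm.

236 nm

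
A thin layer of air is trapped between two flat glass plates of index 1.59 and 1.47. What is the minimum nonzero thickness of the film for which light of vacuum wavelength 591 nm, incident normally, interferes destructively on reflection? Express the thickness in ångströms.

Ray reflecting at the top interface goes from n = 1.59 toward n = 1.0: no phase shift.
Bottom surface (1.0 → 1.47): reflection off a higher-index medium gives a half-wave phase shift.
Exactly one π shift → a net half-wave offset.
For dark reflection here: 2 n t = m λ.
Minimum nonzero at m = 1: t = λ / (2 n) = 591 / (2 × 1.0) = 296 nm.

2955 Å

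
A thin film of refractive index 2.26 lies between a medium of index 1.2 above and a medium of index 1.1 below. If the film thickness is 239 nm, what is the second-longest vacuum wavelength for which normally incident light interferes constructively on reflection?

Top surface (1.2 → 2.26): reflection off a higher-index medium gives a half-wave phase shift.
Ray reflecting at the bottom interface goes from n = 2.26 toward n = 1.1: no phase shift.
Net: one phase inversion between the two reflected rays.
With one net inversion, constructive interference in reflection requires 2 n t = (m + ½) λ.
λ = 2 n t / (m + ½). The second-longest wavelength is m = 1: λ = 2 × 2.26 × 239 / 1.50 = 720 nm.

720 nm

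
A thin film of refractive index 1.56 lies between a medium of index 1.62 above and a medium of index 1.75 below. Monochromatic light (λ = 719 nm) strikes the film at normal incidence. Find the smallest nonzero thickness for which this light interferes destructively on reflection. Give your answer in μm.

0.230 μm

At the upper boundary (n = 1.62 to n = 1.56) the reflected ray undergoes no phase shift.
Bottom surface (1.56 → 1.75): reflection off a higher-index medium gives a half-wave phase shift.
Net: one phase inversion between the two reflected rays.
With one net inversion, destructive interference in reflection requires 2 n t = m λ.
The smallest nonzero thickness corresponds to m = 1: t = m λ / (2 n) = 1.00 × 719 / (2 × 1.56) = 230 nm.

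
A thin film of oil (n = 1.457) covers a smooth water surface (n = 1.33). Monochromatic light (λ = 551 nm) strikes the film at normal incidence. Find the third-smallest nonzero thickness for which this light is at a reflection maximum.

473 nm

Ray reflecting at the top interface goes from n = 1.0 toward n = 1.457: a half-wave phase shift.
Ray reflecting at the bottom interface goes from n = 1.457 toward n = 1.33: no phase shift.
Exactly one π shift → a net half-wave offset.
So the condition for constructive reflection is 2 n t = (m + ½) λ.
The third-smallest nonzero thickness corresponds to m = 2: t = (m + ½) λ / (2 n) = 2.50 × 551 / (2 × 1.457) = 473 nm.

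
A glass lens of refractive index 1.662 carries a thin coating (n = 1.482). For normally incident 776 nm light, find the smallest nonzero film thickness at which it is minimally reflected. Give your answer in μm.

0.131 μm

Top surface (1.0 → 1.482): reflection off a higher-index medium gives a half-wave phase shift.
Bottom surface (1.482 → 1.662): reflection off a higher-index medium gives a half-wave phase shift.
The two reflections carry the same phase change, so no net offset.
So the condition for destructive reflection is 2 n t = (m + ½) λ.
Minimum at m = 0: t = λ / (4 n) = 776 / (4 × 1.482) = 131 nm.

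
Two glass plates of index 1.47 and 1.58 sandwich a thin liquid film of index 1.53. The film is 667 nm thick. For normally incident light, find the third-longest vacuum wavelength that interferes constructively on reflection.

At the upper boundary (n = 1.47 to n = 1.53) the reflected ray undergoes a half-wave phase shift.
At the lower boundary (n = 1.53 to n = 1.58) the reflected ray undergoes a half-wave phase shift.
Zero or two π shifts → no net half-wave offset.
So the condition for constructive reflection is 2 n t = m λ.
λ = 2 n t / m. The third-longest wavelength is m = 3: λ = 2 × 1.53 × 667 / 3.00 = 680 nm.

680 nm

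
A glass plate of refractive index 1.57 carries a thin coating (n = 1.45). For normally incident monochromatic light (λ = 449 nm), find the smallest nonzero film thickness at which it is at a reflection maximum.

155 nm

At the upper boundary (n = 1.0 to n = 1.45) the reflected ray undergoes a half-wave phase shift.
Bottom surface (1.45 → 1.57): reflection off a higher-index medium gives a half-wave phase shift.
The two reflections carry the same phase change, so no net offset.
So the condition for constructive reflection is 2 n t = m λ.
Minimum nonzero at m = 1: t = λ / (2 n) = 449 / (2 × 1.45) = 155 nm.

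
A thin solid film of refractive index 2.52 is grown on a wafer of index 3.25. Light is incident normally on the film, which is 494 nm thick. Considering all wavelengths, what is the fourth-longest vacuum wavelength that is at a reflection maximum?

Top surface (1.0 → 2.52): reflection off a higher-index medium gives a half-wave phase shift.
Bottom surface (2.52 → 3.25): reflection off a higher-index medium gives a half-wave phase shift.
Zero or two π shifts → no net half-wave offset.
With no net inversion, constructive interference in reflection requires 2 n t = m λ.
λ = 2 n t / m. The fourth-longest wavelength is m = 4: λ = 2 × 2.52 × 494 / 4.00 = 622 nm.

622 nm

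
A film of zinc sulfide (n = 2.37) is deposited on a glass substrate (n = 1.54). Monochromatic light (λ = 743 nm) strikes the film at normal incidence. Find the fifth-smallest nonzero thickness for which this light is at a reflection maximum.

705 nm

Top surface (1.0 → 2.37): reflection off a higher-index medium gives a half-wave phase shift.
Bottom surface (2.37 → 1.54): reflection off a lower-index medium gives no phase shift.
Net: one phase inversion between the two reflected rays.
For bright reflection here: 2 n t = (m + ½) λ.
The fifth-smallest nonzero thickness corresponds to m = 4: t = (m + ½) λ / (2 n) = 4.50 × 743 / (2 × 2.37) = 705 nm.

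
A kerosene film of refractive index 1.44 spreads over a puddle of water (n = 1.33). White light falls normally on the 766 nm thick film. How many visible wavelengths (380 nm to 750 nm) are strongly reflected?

Ray reflecting at the top interface goes from n = 1.0 toward n = 1.44: a half-wave phase shift.
At the lower boundary (n = 1.44 to n = 1.33) the reflected ray undergoes no phase shift.
Net: one phase inversion between the two reflected rays.
So the condition for constructive reflection is 2 n t = (m + ½) λ.
λ = 2 n t / (m + ½) = 2206 / (m + ½) nm.
m=2: 882 nm (IR); m=3: 630 nm (visible); m=4: 490 nm (visible); m=5: 401 nm (visible); m=6: 339 nm (UV).

3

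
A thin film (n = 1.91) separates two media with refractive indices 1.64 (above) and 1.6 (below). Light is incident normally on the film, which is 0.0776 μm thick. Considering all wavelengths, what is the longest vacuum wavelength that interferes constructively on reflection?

Ray reflecting at the top interface goes from n = 1.64 toward n = 1.91: a half-wave phase shift.
At the lower boundary (n = 1.91 to n = 1.6) the reflected ray undergoes no phase shift.
Exactly one π shift → a net half-wave offset.
So the condition for constructive reflection is 2 n t = (m + ½) λ.
λ = 2 n t / (m + ½). The longest wavelength is m = 0: λ = 2 × 1.91 × 77.6 / 0.500 = 593 nm.

593 nm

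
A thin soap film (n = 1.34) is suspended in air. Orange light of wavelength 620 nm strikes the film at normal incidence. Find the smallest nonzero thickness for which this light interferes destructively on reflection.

Ray reflecting at the top interface goes from n = 1.0 toward n = 1.34: a half-wave phase shift.
Ray reflecting at the bottom interface goes from n = 1.34 toward n = 1.0: no phase shift.
The two reflections differ by half a wavelength.
So the condition for destructive reflection is 2 n t = m λ.
The smallest nonzero thickness corresponds to m = 1: t = m λ / (2 n) = 1.00 × 620 / (2 × 1.34) = 231 nm.

231 nm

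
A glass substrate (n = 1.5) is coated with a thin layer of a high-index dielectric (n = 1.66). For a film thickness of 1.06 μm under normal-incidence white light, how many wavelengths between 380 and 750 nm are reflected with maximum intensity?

Ray reflecting at the top interface goes from n = 1.0 toward n = 1.66: a half-wave phase shift.
Ray reflecting at the bottom interface goes from n = 1.66 toward n = 1.5: no phase shift.
The two reflections differ by half a wavelength.
For strong reflection here: 2 n t = (m + ½) λ.
λ = 2 n t / (m + ½) = 3519 / (m + ½) nm.
m=4: 782 nm (IR); m=5: 640 nm (visible); m=6: 541 nm (visible); m=7: 469 nm (visible); m=8: 414 nm (visible); m=9: 370 nm (UV).

4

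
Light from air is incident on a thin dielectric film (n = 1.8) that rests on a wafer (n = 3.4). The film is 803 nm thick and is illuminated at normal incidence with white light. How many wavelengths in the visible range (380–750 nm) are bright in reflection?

4

At the upper boundary (n = 1.0 to n = 1.8) the reflected ray undergoes a half-wave phase shift.
Ray reflecting at the bottom interface goes from n = 1.8 toward n = 3.4: a half-wave phase shift.
The two reflections carry the same phase change, so no net offset.
So the condition for constructive reflection is 2 n t = m λ.
λ = 2 n t / m = 2891 / m nm.
m=3: 964 nm (IR); m=4: 723 nm (visible); m=5: 578 nm (visible); m=6: 482 nm (visible); m=7: 413 nm (visible); m=8: 361 nm (UV).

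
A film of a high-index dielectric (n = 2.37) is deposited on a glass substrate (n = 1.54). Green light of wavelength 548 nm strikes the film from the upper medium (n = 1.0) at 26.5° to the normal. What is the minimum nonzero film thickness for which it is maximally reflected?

Top surface (1.0 → 2.37): reflection off a higher-index medium gives a half-wave phase shift.
Ray reflecting at the bottom interface goes from n = 2.37 toward n = 1.54: no phase shift.
Net: one phase inversion between the two reflected rays.
So the condition for constructive reflection is 2 n t cos θ_r = (m + ½) λ.
Snell's law: 1.0 sin 26.5° = 2.37 sin θ_r → sin θ_r = 0.188, cos θ_r = 0.982.
Minimum at m = 0: t = λ / (4 n cos θ_r) = 548 / (4 × 2.37 × 0.982) = 58.9 nm.

58.9 nm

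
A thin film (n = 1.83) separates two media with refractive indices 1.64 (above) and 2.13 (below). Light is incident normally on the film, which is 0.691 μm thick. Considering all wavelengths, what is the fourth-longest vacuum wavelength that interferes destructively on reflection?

At the upper boundary (n = 1.64 to n = 1.83) the reflected ray undergoes a half-wave phase shift.
Bottom surface (1.83 → 2.13): reflection off a higher-index medium gives a half-wave phase shift.
Zero or two π shifts → no net half-wave offset.
For dark reflection here: 2 n t = (m + ½) λ.
λ = 2 n t / (m + ½). The fourth-longest wavelength is m = 3: λ = 2 × 1.83 × 691 / 3.50 = 723 nm.

723 nm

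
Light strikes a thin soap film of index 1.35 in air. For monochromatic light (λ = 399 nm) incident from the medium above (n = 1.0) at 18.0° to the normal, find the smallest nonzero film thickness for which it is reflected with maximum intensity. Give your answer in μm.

0.0759 μm

At the upper boundary (n = 1.0 to n = 1.35) the reflected ray undergoes a half-wave phase shift.
At the lower boundary (n = 1.35 to n = 1.0) the reflected ray undergoes no phase shift.
Net: one phase inversion between the two reflected rays.
With one net inversion, constructive interference in reflection requires 2 n t cos θ_r = (m + ½) λ.
Snell's law: 1.0 sin 18.0° = 1.35 sin θ_r → sin θ_r = 0.229, cos θ_r = 0.973.
Minimum at m = 0: t = λ / (4 n cos θ_r) = 399 / (4 × 1.35 × 0.973) = 75.9 nm.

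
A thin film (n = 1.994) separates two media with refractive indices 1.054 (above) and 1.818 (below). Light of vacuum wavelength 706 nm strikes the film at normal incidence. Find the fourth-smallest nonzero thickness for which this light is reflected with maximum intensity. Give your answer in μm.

0.620 μm

At the upper boundary (n = 1.054 to n = 1.994) the reflected ray undergoes a half-wave phase shift.
Bottom surface (1.994 → 1.818): reflection off a lower-index medium gives no phase shift.
Exactly one π shift → a net half-wave offset.
For bright reflection here: 2 n t = (m + ½) λ.
The fourth-smallest nonzero thickness corresponds to m = 3: t = (m + ½) λ / (2 n) = 3.50 × 706 / (2 × 1.994) = 620 nm.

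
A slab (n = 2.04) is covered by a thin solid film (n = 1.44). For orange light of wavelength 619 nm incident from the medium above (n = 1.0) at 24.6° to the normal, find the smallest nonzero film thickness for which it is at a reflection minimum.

Ray reflecting at the top interface goes from n = 1.0 toward n = 1.44: a half-wave phase shift.
Bottom surface (1.44 → 2.04): reflection off a higher-index medium gives a half-wave phase shift.
Zero or two π shifts → no net half-wave offset.
So the condition for destructive reflection is 2 n t cos θ_r = (m + ½) λ.
Snell's law: 1.0 sin 24.6° = 1.44 sin θ_r → sin θ_r = 0.289, cos θ_r = 0.957.
Minimum at m = 0: t = λ / (4 n cos θ_r) = 619 / (4 × 1.44 × 0.957) = 112 nm.

112 nm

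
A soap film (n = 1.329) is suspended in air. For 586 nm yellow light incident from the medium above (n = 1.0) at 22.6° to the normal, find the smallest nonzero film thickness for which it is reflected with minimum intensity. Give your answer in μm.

0.230 μm

Top surface (1.0 → 1.329): reflection off a higher-index medium gives a half-wave phase shift.
Ray reflecting at the bottom interface goes from n = 1.329 toward n = 1.0: no phase shift.
The two reflections differ by half a wavelength.
With one net inversion, destructive interference in reflection requires 2 n t cos θ_r = m λ.
Snell's law: 1.0 sin 22.6° = 1.329 sin θ_r → sin θ_r = 0.289, cos θ_r = 0.957.
Minimum nonzero at m = 1: t = λ / (2 n cos θ_r) = 586 / (2 × 1.329 × 0.957) = 230 nm.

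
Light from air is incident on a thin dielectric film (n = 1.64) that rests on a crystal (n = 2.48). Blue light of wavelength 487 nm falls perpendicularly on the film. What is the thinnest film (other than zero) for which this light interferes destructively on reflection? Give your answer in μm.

0.0742 μm

Top surface (1.0 → 1.64): reflection off a higher-index medium gives a half-wave phase shift.
At the lower boundary (n = 1.64 to n = 2.48) the reflected ray undergoes a half-wave phase shift.
Net: no relative phase inversion (both shifts match).
For weak reflection here: 2 n t = (m + ½) λ.
Minimum at m = 0: t = λ / (4 n) = 487 / (4 × 1.64) = 74.2 nm.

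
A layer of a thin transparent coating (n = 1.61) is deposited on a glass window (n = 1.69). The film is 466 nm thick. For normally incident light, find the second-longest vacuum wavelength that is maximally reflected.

750 nm

At the upper boundary (n = 1.0 to n = 1.61) the reflected ray undergoes a half-wave phase shift.
Ray reflecting at the bottom interface goes from n = 1.61 toward n = 1.69: a half-wave phase shift.
Net: no relative phase inversion (both shifts match).
With no net inversion, constructive interference in reflection requires 2 n t = m λ.
λ = 2 n t / m. The second-longest wavelength is m = 2: λ = 2 × 1.61 × 466 / 2.00 = 750 nm.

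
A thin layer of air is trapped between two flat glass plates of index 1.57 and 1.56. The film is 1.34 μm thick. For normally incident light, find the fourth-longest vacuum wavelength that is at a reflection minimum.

670 nm

Ray reflecting at the top interface goes from n = 1.57 toward n = 1.0: no phase shift.
Ray reflecting at the bottom interface goes from n = 1.0 toward n = 1.56: a half-wave phase shift.
Exactly one π shift → a net half-wave offset.
So the condition for destructive reflection is 2 n t = m λ.
λ = 2 n t / m. The fourth-longest wavelength is m = 4: λ = 2 × 1.0 × 1340 / 4.00 = 670 nm.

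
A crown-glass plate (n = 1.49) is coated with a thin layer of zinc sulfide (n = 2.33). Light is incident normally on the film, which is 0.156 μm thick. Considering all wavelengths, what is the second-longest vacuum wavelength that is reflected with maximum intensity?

Top surface (1.0 → 2.33): reflection off a higher-index medium gives a half-wave phase shift.
At the lower boundary (n = 2.33 to n = 1.49) the reflected ray undergoes no phase shift.
Exactly one π shift → a net half-wave offset.
So the condition for constructive reflection is 2 n t = (m + ½) λ.
λ = 2 n t / (m + ½). The second-longest wavelength is m = 1: λ = 2 × 2.33 × 156 / 1.50 = 485 nm.

485 nm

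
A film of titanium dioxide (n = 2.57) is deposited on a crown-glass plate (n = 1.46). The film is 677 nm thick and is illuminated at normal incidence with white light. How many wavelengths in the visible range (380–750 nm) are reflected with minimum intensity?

5

Top surface (1.0 → 2.57): reflection off a higher-index medium gives a half-wave phase shift.
Ray reflecting at the bottom interface goes from n = 2.57 toward n = 1.46: no phase shift.
The two reflections differ by half a wavelength.
With one net inversion, destructive interference in reflection requires 2 n t = m λ.
λ = 2 n t / m = 3480 / m nm.
m=4: 870 nm (IR); m=5: 696 nm (visible); m=6: 580 nm (visible); m=7: 497 nm (visible); m=8: 435 nm (visible); m=9: 387 nm (visible); m=10: 348 nm (UV).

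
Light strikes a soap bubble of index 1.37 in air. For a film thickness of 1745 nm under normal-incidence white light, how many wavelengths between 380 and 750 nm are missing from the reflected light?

Top surface (1.0 → 1.37): reflection off a higher-index medium gives a half-wave phase shift.
At the lower boundary (n = 1.37 to n = 1.0) the reflected ray undergoes no phase shift.
Exactly one π shift → a net half-wave offset.
With one net inversion, destructive interference in reflection requires 2 n t = m λ.
λ = 2 n t / m = 4781 / m nm.
m=6: 797 nm (IR); m=7: 683 nm (visible); m=8: 598 nm (visible); m=9: 531 nm (visible); m=10: 478 nm (visible); m=11: 435 nm (visible); m=12: 398 nm (visible); m=13: 368 nm (UV).

6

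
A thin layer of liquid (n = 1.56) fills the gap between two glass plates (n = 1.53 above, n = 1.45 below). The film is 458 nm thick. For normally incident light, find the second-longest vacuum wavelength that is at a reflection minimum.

At the upper boundary (n = 1.53 to n = 1.56) the reflected ray undergoes a half-wave phase shift.
At the lower boundary (n = 1.56 to n = 1.45) the reflected ray undergoes no phase shift.
Exactly one π shift → a net half-wave offset.
So the condition for destructive reflection is 2 n t = m λ.
λ = 2 n t / m. The second-longest wavelength is m = 2: λ = 2 × 1.56 × 458 / 2.00 = 714 nm.

714 nm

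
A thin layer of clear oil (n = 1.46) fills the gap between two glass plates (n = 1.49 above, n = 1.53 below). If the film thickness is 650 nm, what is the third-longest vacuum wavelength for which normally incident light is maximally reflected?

Top surface (1.49 → 1.46): reflection off a lower-index medium gives no phase shift.
At the lower boundary (n = 1.46 to n = 1.53) the reflected ray undergoes a half-wave phase shift.
The two reflections differ by half a wavelength.
So the condition for constructive reflection is 2 n t = (m + ½) λ.
λ = 2 n t / (m + ½). The third-longest wavelength is m = 2: λ = 2 × 1.46 × 650 / 2.50 = 759 nm.

759 nm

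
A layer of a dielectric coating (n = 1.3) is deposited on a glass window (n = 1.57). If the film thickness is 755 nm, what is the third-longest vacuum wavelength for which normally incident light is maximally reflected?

654 nm

At the upper boundary (n = 1.0 to n = 1.3) the reflected ray undergoes a half-wave phase shift.
Ray reflecting at the bottom interface goes from n = 1.3 toward n = 1.57: a half-wave phase shift.
The two reflections carry the same phase change, so no net offset.
So the condition for constructive reflection is 2 n t = m λ.
λ = 2 n t / m. The third-longest wavelength is m = 3: λ = 2 × 1.3 × 755 / 3.00 = 654 nm.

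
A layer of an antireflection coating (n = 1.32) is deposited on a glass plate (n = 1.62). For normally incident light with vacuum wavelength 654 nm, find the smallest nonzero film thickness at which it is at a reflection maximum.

At the upper boundary (n = 1.0 to n = 1.32) the reflected ray undergoes a half-wave phase shift.
Bottom surface (1.32 → 1.62): reflection off a higher-index medium gives a half-wave phase shift.
Zero or two π shifts → no net half-wave offset.
For strong reflection here: 2 n t = m λ.
Minimum nonzero at m = 1: t = λ / (2 n) = 654 / (2 × 1.32) = 248 nm.

248 nm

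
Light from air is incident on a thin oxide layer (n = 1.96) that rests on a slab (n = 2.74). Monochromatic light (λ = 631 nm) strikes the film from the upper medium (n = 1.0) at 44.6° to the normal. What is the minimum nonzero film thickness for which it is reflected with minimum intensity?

86.2 nm

Top surface (1.0 → 1.96): reflection off a higher-index medium gives a half-wave phase shift.
Ray reflecting at the bottom interface goes from n = 1.96 toward n = 2.74: a half-wave phase shift.
The two reflections carry the same phase change, so no net offset.
So the condition for destructive reflection is 2 n t cos θ_r = (m + ½) λ.
Snell's law: 1.0 sin 44.6° = 1.96 sin θ_r → sin θ_r = 0.358, cos θ_r = 0.934.
Minimum at m = 0: t = λ / (4 n cos θ_r) = 631 / (4 × 1.96 × 0.934) = 86.2 nm.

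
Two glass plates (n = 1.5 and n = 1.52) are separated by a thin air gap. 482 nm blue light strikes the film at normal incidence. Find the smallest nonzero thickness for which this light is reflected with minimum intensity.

241 nm

Top surface (1.5 → 1.0): reflection off a lower-index medium gives no phase shift.
At the lower boundary (n = 1.0 to n = 1.52) the reflected ray undergoes a half-wave phase shift.
The two reflections differ by half a wavelength.
So the condition for destructive reflection is 2 n t = m λ.
The smallest nonzero thickness corresponds to m = 1: t = m λ / (2 n) = 1.00 × 482 / (2 × 1.0) = 241 nm.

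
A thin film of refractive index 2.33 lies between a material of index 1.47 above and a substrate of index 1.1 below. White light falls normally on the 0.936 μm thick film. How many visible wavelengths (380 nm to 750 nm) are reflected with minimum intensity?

Top surface (1.47 → 2.33): reflection off a higher-index medium gives a half-wave phase shift.
Bottom surface (2.33 → 1.1): reflection off a lower-index medium gives no phase shift.
The two reflections differ by half a wavelength.
So the condition for destructive reflection is 2 n t = m λ.
λ = 2 n t / m = 4362 / m nm.
m=5: 872 nm (IR); m=6: 727 nm (visible); m=7: 623 nm (visible); m=8: 545 nm (visible); m=9: 485 nm (visible); m=10: 436 nm (visible); m=11: 397 nm (visible); m=12: 363 nm (UV).

6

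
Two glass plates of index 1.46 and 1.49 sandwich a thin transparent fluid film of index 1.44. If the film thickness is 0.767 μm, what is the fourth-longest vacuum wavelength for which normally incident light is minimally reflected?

At the upper boundary (n = 1.46 to n = 1.44) the reflected ray undergoes no phase shift.
Ray reflecting at the bottom interface goes from n = 1.44 toward n = 1.49: a half-wave phase shift.
The two reflections differ by half a wavelength.
So the condition for destructive reflection is 2 n t = m λ.
λ = 2 n t / m. The fourth-longest wavelength is m = 4: λ = 2 × 1.44 × 767 / 4.00 = 552 nm.

552 nm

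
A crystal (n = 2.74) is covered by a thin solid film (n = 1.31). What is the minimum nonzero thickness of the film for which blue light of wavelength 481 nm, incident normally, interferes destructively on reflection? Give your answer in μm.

Ray reflecting at the top interface goes from n = 1.0 toward n = 1.31: a half-wave phase shift.
Bottom surface (1.31 → 2.74): reflection off a higher-index medium gives a half-wave phase shift.
Zero or two π shifts → no net half-wave offset.
So the condition for destructive reflection is 2 n t = (m + ½) λ.
Minimum at m = 0: t = λ / (4 n) = 481 / (4 × 1.31) = 91.8 nm.

0.0918 μm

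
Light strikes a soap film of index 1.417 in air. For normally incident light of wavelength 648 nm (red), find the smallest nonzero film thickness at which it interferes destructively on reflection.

229 nm

Top surface (1.0 → 1.417): reflection off a higher-index medium gives a half-wave phase shift.
Ray reflecting at the bottom interface goes from n = 1.417 toward n = 1.0: no phase shift.
Exactly one π shift → a net half-wave offset.
For dark reflection here: 2 n t = m λ.
Minimum nonzero at m = 1: t = λ / (2 n) = 648 / (2 × 1.417) = 229 nm.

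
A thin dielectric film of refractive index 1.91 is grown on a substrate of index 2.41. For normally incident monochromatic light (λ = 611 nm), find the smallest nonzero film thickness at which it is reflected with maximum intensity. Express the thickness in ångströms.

1599 Å

At the upper boundary (n = 1.0 to n = 1.91) the reflected ray undergoes a half-wave phase shift.
Ray reflecting at the bottom interface goes from n = 1.91 toward n = 2.41: a half-wave phase shift.
The two reflections carry the same phase change, so no net offset.
With no net inversion, constructive interference in reflection requires 2 n t = m λ.
Minimum nonzero at m = 1: t = λ / (2 n) = 611 / (2 × 1.91) = 160 nm.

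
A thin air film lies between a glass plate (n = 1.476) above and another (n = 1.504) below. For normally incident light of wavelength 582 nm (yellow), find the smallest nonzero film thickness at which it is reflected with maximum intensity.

Ray reflecting at the top interface goes from n = 1.476 toward n = 1.0: no phase shift.
At the lower boundary (n = 1.0 to n = 1.504) the reflected ray undergoes a half-wave phase shift.
The two reflections differ by half a wavelength.
So the condition for constructive reflection is 2 n t = (m + ½) λ.
Minimum at m = 0: t = λ / (4 n) = 582 / (4 × 1.0) = 146 nm.

146 nm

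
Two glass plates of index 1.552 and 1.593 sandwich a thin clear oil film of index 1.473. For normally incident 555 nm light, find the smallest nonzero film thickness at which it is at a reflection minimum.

188 nm

At the upper boundary (n = 1.552 to n = 1.473) the reflected ray undergoes no phase shift.
Ray reflecting at the bottom interface goes from n = 1.473 toward n = 1.593: a half-wave phase shift.
The two reflections differ by half a wavelength.
So the condition for destructive reflection is 2 n t = m λ.
Minimum nonzero at m = 1: t = λ / (2 n) = 555 / (2 × 1.473) = 188 nm.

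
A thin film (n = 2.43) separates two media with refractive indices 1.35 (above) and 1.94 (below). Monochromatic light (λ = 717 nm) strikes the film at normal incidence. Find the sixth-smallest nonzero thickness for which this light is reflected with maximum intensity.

Ray reflecting at the top interface goes from n = 1.35 toward n = 2.43: a half-wave phase shift.
Bottom surface (2.43 → 1.94): reflection off a lower-index medium gives no phase shift.
Exactly one π shift → a net half-wave offset.
So the condition for constructive reflection is 2 n t = (m + ½) λ.
The sixth-smallest nonzero thickness corresponds to m = 5: t = (m + ½) λ / (2 n) = 5.50 × 717 / (2 × 2.43) = 811 nm.

811 nm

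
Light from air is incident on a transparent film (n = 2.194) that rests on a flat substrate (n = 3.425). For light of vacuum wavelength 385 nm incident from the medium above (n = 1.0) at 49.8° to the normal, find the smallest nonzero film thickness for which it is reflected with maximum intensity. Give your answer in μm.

Top surface (1.0 → 2.194): reflection off a higher-index medium gives a half-wave phase shift.
Ray reflecting at the bottom interface goes from n = 2.194 toward n = 3.425: a half-wave phase shift.
Net: no relative phase inversion (both shifts match).
With no net inversion, constructive interference in reflection requires 2 n t cos θ_r = m λ.
Snell's law: 1.0 sin 49.8° = 2.194 sin θ_r → sin θ_r = 0.348, cos θ_r = 0.937.
Minimum nonzero at m = 1: t = λ / (2 n cos θ_r) = 385 / (2 × 2.194 × 0.937) = 93.6 nm.

0.0936 μm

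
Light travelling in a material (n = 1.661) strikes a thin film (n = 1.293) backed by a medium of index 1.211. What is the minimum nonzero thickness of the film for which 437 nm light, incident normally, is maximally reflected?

Top surface (1.661 → 1.293): reflection off a lower-index medium gives no phase shift.
At the lower boundary (n = 1.293 to n = 1.211) the reflected ray undergoes no phase shift.
The two reflections carry the same phase change, so no net offset.
With no net inversion, constructive interference in reflection requires 2 n t = m λ.
Minimum nonzero at m = 1: t = λ / (2 n) = 437 / (2 × 1.293) = 169 nm.

169 nm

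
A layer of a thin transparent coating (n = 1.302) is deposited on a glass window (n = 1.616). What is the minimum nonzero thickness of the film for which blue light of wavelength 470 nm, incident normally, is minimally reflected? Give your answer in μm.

0.0902 μm

Top surface (1.0 → 1.302): reflection off a higher-index medium gives a half-wave phase shift.
Bottom surface (1.302 → 1.616): reflection off a higher-index medium gives a half-wave phase shift.
The two reflections carry the same phase change, so no net offset.
With no net inversion, destructive interference in reflection requires 2 n t = (m + ½) λ.
Minimum at m = 0: t = λ / (4 n) = 470 / (4 × 1.302) = 90.2 nm.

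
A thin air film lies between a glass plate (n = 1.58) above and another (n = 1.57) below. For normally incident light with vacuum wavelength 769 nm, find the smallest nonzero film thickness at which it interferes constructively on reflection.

192 nm

At the upper boundary (n = 1.58 to n = 1.0) the reflected ray undergoes no phase shift.
At the lower boundary (n = 1.0 to n = 1.57) the reflected ray undergoes a half-wave phase shift.
Net: one phase inversion between the two reflected rays.
For strong reflection here: 2 n t = (m + ½) λ.
Minimum at m = 0: t = λ / (4 n) = 769 / (4 × 1.0) = 192 nm.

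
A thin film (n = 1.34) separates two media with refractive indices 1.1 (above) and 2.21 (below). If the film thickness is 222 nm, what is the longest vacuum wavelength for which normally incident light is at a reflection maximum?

595 nm

Top surface (1.1 → 1.34): reflection off a higher-index medium gives a half-wave phase shift.
Ray reflecting at the bottom interface goes from n = 1.34 toward n = 2.21: a half-wave phase shift.
Net: no relative phase inversion (both shifts match).
For strong reflection here: 2 n t = m λ.
λ = 2 n t / m. The longest wavelength is m = 1: λ = 2 × 1.34 × 222 / 1.00 = 595 nm.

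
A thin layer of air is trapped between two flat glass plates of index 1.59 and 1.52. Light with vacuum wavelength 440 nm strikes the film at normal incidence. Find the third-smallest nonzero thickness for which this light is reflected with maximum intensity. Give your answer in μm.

At the upper boundary (n = 1.59 to n = 1.0) the reflected ray undergoes no phase shift.
Bottom surface (1.0 → 1.52): reflection off a higher-index medium gives a half-wave phase shift.
Net: one phase inversion between the two reflected rays.
With one net inversion, constructive interference in reflection requires 2 n t = (m + ½) λ.
The third-smallest nonzero thickness corresponds to m = 2: t = (m + ½) λ / (2 n) = 2.50 × 440 / (2 × 1.0) = 550 nm.

0.550 μm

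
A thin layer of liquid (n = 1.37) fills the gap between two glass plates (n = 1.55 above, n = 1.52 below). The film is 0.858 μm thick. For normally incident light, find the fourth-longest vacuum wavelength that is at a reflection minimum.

Ray reflecting at the top interface goes from n = 1.55 toward n = 1.37: no phase shift.
Ray reflecting at the bottom interface goes from n = 1.37 toward n = 1.52: a half-wave phase shift.
Net: one phase inversion between the two reflected rays.
So the condition for destructive reflection is 2 n t = m λ.
λ = 2 n t / m. The fourth-longest wavelength is m = 4: λ = 2 × 1.37 × 858 / 4.00 = 588 nm.

588 nm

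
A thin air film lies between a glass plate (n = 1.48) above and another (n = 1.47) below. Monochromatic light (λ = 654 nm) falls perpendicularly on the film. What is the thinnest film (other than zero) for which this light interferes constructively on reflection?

Top surface (1.48 → 1.0): reflection off a lower-index medium gives no phase shift.
At the lower boundary (n = 1.0 to n = 1.47) the reflected ray undergoes a half-wave phase shift.
Exactly one π shift → a net half-wave offset.
With one net inversion, constructive interference in reflection requires 2 n t = (m + ½) λ.
Minimum at m = 0: t = λ / (4 n) = 654 / (4 × 1.0) = 164 nm.

164 nm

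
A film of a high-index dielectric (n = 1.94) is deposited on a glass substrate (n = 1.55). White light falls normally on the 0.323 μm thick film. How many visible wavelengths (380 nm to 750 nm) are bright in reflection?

Ray reflecting at the top interface goes from n = 1.0 toward n = 1.94: a half-wave phase shift.
Ray reflecting at the bottom interface goes from n = 1.94 toward n = 1.55: no phase shift.
The two reflections differ by half a wavelength.
So the condition for constructive reflection is 2 n t = (m + ½) λ.
λ = 2 n t / (m + ½) = 1253 / (m + ½) nm.
m=1: 835 nm (IR); m=2: 501 nm (visible); m=3: 358 nm (UV).

1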